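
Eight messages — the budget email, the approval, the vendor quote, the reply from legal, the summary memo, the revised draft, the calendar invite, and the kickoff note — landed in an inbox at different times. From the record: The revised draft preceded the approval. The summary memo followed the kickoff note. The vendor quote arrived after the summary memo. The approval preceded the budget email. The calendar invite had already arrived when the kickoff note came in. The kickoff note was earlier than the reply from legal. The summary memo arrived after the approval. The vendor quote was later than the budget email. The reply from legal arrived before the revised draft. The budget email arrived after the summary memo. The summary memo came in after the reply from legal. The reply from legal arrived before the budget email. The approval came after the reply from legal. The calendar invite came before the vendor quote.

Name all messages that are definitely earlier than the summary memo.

Directly stated before the summary memo: the approval, the kickoff note, and the reply from legal.
The calendar invite reaches the summary memo via the calendar invite → the kickoff note → the summary memo.
The revised draft reaches the summary memo via the revised draft → the approval → the summary memo.

the approval, the calendar invite, the kickoff note, the reply from legal, the revised draft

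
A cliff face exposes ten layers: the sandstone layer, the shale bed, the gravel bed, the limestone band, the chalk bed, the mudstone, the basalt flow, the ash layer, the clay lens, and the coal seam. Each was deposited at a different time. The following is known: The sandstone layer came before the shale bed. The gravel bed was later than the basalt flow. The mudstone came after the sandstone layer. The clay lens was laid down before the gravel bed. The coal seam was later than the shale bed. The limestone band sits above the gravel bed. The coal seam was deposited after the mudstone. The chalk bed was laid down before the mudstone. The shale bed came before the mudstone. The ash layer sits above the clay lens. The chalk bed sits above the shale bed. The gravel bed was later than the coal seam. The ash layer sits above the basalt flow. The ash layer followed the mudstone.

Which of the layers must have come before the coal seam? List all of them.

the chalk bed, the mudstone, the sandstone layer, the shale bed

Directly stated before the coal seam: the mudstone and the shale bed.
The chalk bed reaches the coal seam via the chalk bed → the mudstone → the coal seam.
The sandstone layer reaches the coal seam via the sandstone layer → the shale bed → the coal seam.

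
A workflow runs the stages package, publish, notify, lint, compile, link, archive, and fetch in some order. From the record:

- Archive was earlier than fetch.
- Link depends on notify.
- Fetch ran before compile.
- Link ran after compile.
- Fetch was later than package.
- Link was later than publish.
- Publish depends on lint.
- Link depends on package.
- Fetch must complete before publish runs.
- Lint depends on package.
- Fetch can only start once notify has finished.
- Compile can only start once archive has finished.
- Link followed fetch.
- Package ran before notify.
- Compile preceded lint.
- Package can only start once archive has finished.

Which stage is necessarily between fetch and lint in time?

Tracing the constraints gives fetch → compile → lint, so compile sits after fetch and before lint.
No other stage is forced both after fetch and before lint.

compile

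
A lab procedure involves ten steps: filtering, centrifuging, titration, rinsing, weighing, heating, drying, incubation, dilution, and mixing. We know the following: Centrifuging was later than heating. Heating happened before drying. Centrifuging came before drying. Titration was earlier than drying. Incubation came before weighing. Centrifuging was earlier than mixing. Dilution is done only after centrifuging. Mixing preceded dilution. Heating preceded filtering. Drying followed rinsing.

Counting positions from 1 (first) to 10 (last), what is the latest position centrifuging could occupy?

Centrifuging must come before dilution, drying, and mixing — 3 steps forced after it.
Everything else can be placed before centrifuging in some valid order, so centrifuging can sit as late as position 10 − 3 = 7.

7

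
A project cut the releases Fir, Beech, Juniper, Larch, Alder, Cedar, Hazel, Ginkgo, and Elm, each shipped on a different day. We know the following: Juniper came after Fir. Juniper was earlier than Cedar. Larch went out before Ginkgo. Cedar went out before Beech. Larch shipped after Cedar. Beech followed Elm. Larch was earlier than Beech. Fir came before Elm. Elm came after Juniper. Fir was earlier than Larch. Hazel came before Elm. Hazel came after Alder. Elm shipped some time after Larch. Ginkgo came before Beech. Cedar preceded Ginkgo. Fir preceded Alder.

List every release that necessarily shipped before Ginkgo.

Cedar, Fir, Juniper, Larch

Directly stated before Ginkgo: Cedar and Larch.
Fir reaches Ginkgo via Fir → Larch → Ginkgo.
Juniper reaches Ginkgo via Juniper → Cedar → Ginkgo.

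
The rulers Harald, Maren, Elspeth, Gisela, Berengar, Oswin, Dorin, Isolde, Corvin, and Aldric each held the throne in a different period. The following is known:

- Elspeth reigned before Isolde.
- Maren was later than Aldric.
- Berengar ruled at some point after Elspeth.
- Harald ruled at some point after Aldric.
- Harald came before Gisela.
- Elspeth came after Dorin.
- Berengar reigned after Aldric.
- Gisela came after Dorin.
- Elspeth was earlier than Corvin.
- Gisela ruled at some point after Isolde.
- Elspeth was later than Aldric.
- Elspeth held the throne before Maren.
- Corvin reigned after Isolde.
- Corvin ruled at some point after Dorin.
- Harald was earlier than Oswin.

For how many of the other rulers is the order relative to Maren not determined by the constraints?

Forced before Maren: Aldric, Dorin, and Elspeth.
That leaves Berengar, Corvin, Gisela, Harald, Isolde, and Oswin with no forced order relative to Maren — 6.

6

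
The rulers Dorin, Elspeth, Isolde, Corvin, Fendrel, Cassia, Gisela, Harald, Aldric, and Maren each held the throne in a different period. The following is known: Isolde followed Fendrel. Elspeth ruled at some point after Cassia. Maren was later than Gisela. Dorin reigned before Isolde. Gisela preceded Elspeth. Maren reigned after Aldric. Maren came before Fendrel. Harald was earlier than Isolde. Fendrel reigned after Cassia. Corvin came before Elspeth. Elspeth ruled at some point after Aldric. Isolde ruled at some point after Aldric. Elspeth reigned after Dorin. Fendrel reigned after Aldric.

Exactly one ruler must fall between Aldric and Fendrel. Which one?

Maren

Tracing the constraints gives Aldric → Maren → Fendrel, so Maren sits after Aldric and before Fendrel.
No other ruler is forced both after Aldric and before Fendrel.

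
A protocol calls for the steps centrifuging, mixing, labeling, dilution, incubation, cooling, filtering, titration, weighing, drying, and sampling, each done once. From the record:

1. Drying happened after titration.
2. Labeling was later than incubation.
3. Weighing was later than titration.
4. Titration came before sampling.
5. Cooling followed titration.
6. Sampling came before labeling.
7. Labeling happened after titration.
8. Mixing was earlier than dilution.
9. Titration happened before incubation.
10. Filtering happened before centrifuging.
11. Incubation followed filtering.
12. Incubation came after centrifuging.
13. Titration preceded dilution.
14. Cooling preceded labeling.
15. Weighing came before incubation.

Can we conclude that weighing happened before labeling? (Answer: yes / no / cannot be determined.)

yes

Chain the constraints: weighing → incubation → labeling. Each link is directly stated, so weighing comes before labeling.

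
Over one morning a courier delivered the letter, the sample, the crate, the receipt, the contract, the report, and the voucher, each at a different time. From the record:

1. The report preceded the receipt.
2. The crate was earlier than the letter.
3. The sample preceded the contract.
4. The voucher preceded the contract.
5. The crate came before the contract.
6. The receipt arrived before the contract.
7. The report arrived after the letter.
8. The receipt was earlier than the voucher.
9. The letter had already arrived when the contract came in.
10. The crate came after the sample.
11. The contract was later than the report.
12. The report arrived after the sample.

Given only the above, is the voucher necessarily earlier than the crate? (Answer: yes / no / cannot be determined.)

Tracing the constraints gives the crate → the letter → the report → the receipt → the voucher, so the crate must come before the voucher.
That means the voucher cannot be before the crate.

no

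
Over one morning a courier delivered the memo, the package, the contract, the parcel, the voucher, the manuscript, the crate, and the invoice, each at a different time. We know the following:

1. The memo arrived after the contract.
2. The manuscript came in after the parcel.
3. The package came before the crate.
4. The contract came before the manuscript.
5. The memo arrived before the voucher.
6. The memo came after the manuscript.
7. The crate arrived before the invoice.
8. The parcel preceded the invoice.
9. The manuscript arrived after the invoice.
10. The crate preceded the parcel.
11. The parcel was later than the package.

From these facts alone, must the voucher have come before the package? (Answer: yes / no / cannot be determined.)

Tracing the constraints gives the package → the parcel → the manuscript → the memo → the voucher, so the package must come before the voucher.
That means the voucher cannot be before the package.

no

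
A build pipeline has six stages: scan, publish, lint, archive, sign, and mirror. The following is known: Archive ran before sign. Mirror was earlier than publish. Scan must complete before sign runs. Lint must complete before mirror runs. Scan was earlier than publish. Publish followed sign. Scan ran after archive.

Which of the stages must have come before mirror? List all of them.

lint

Directly stated before mirror: lint.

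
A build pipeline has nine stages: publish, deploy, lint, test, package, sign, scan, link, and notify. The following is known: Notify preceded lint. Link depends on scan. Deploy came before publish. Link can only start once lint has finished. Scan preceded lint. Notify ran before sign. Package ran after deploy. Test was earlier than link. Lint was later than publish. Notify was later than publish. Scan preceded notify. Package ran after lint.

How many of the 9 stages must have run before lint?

4

Directly stated before lint: notify, publish, and scan.
Deploy reaches lint via deploy → publish → lint.
That's deploy, notify, publish, and scan — 4 in all.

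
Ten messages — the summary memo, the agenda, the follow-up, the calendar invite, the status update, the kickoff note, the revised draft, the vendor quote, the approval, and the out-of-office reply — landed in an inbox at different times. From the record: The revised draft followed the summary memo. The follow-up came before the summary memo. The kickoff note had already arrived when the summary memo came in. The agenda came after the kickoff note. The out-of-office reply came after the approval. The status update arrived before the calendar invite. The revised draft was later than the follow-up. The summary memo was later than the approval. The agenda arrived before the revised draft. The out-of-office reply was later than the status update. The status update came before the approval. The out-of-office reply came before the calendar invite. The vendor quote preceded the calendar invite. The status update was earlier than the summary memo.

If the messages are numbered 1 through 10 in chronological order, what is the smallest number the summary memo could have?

5

The approval, the follow-up, the kickoff note, and the status update must all come before the summary memo — 4 forced predecessors.
Nothing else is forced ahead of the summary memo, so its earliest slot is position 4 + 1 = 5.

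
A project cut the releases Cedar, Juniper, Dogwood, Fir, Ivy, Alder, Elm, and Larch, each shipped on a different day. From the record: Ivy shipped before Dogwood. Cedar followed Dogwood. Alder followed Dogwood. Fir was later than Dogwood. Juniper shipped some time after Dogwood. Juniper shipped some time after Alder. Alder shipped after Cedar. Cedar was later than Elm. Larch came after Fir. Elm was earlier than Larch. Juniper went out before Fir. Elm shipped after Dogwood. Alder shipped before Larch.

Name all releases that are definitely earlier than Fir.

Alder, Cedar, Dogwood, Elm, Ivy, Juniper

Directly stated before Fir: Dogwood and Juniper.
Alder reaches Fir via Alder → Juniper → Fir.
Cedar reaches Fir via Cedar → Alder → Juniper → Fir.
Elm reaches Fir via Elm → Cedar → Alder → Juniper → Fir.
Likewise Ivy reaches Fir by chaining the stated constraints.
No chain forces Larch ahead of Fir.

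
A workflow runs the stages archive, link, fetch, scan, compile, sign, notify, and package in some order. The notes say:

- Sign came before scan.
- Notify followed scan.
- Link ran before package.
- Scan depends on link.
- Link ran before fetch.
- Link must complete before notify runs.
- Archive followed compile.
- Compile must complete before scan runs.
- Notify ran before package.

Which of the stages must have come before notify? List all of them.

Directly stated before notify: link and scan.
Compile reaches notify via compile → scan → notify.
Sign reaches notify via sign → scan → notify.
No chain forces archive (or any of the others) ahead of notify.

compile, link, scan, sign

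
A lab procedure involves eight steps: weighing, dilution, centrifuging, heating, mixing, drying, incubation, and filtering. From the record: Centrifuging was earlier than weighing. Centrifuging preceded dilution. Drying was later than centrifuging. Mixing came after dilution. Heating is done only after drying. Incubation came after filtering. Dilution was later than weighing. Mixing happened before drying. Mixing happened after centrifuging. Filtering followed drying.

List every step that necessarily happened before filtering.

centrifuging, dilution, drying, mixing, weighing

Directly stated before filtering: drying.
Centrifuging reaches filtering via centrifuging → drying → filtering.
Dilution reaches filtering via dilution → mixing → drying → filtering.
Mixing reaches filtering via mixing → drying → filtering.
Likewise weighing reaches filtering by chaining the stated constraints.
No chain forces incubation (or any of the others) ahead of filtering.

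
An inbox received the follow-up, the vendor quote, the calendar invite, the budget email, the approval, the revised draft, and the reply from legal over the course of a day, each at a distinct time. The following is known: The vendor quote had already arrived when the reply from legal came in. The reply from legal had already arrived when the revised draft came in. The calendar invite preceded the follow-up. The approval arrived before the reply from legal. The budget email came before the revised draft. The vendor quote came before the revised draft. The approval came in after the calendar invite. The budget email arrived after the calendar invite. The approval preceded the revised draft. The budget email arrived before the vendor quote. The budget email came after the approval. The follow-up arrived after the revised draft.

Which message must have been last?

Every other message has a chain of constraints placing it before the follow-up, so the follow-up is last.

the follow-up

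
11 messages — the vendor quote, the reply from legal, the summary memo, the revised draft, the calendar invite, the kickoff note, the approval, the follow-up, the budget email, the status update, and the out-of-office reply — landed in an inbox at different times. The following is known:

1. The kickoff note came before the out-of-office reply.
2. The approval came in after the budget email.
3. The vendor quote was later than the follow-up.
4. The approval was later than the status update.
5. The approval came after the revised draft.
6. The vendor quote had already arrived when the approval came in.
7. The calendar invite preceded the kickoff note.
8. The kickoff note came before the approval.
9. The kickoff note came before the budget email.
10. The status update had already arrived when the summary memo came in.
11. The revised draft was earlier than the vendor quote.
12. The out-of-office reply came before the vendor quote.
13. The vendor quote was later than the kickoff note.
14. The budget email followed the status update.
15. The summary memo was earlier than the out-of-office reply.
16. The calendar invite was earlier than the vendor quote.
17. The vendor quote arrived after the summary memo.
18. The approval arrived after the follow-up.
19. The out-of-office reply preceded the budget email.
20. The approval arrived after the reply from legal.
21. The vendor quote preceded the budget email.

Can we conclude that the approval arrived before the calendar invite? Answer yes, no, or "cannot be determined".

Tracing the constraints gives the calendar invite → the kickoff note → the approval, so the calendar invite must come before the approval.
That means the approval cannot be before the calendar invite.

no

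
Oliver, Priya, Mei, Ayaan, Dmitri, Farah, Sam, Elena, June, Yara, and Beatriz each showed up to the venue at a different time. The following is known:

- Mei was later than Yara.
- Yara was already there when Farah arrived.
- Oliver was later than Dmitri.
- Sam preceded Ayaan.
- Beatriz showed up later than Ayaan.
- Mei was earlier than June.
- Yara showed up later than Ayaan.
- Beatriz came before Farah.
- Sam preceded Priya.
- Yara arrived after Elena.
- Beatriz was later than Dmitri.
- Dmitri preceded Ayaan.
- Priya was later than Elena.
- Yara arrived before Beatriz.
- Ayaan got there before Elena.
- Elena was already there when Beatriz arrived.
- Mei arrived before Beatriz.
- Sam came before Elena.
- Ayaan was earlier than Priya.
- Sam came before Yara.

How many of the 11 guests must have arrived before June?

Directly stated before June: Mei.
Ayaan reaches June via Ayaan → Yara → Mei → June.
Dmitri reaches June via Dmitri → Ayaan → Yara → Mei → June.
Elena reaches June via Elena → Yara → Mei → June.
Likewise Sam and Yara each reach June by chaining the stated constraints.
That's Ayaan, Dmitri, Elena, Mei, Sam, and Yara — 6 in all.

6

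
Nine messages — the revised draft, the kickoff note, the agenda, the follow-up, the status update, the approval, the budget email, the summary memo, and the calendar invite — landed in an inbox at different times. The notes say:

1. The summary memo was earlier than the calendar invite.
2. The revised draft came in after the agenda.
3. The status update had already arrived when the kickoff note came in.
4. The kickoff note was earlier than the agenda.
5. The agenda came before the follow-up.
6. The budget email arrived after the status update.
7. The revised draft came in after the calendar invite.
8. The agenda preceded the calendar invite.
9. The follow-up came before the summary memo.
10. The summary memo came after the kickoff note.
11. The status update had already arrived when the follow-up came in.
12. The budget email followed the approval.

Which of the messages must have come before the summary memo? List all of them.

Directly stated before the summary memo: the follow-up and the kickoff note.
The agenda reaches the summary memo via the agenda → the follow-up → the summary memo.
The status update reaches the summary memo via the status update → the follow-up → the summary memo.
No chain forces the approval (or any of the others) ahead of the summary memo.

the agenda, the follow-up, the kickoff note, the status update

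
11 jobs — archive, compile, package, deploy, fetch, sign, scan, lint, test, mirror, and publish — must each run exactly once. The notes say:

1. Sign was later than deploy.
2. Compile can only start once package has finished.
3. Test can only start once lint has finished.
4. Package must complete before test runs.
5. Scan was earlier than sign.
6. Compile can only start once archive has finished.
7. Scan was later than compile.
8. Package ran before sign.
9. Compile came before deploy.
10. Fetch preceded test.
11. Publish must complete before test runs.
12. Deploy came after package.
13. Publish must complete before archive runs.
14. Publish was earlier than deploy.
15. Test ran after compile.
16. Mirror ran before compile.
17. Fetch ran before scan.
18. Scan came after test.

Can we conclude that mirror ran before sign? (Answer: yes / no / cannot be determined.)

yes

Chain the constraints: mirror → compile → scan → sign. Each link is directly stated, so mirror comes before sign.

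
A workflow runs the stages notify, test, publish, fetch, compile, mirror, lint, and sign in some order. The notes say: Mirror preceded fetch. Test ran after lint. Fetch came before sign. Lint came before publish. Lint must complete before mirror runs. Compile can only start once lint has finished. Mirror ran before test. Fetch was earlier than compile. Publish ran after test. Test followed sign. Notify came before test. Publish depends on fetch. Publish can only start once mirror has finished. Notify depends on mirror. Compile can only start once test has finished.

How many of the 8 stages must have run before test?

5

Directly stated before test: lint, mirror, notify, and sign.
Fetch reaches test via fetch → sign → test.
That's fetch, lint, mirror, notify, and sign — 5 in all.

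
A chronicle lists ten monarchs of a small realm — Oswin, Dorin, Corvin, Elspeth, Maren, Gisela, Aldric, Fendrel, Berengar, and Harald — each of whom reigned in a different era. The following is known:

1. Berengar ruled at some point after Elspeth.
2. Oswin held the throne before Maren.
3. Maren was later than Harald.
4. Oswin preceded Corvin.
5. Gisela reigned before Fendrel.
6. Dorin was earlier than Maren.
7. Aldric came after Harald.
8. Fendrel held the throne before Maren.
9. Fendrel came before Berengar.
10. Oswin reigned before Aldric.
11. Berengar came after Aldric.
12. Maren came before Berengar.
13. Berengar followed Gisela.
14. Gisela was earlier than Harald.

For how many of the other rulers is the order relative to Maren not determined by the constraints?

Forced before Maren: Dorin, Fendrel, Gisela, Harald, and Oswin; forced after Maren: Berengar.
That leaves Aldric, Corvin, and Elspeth with no forced order relative to Maren — 3.

3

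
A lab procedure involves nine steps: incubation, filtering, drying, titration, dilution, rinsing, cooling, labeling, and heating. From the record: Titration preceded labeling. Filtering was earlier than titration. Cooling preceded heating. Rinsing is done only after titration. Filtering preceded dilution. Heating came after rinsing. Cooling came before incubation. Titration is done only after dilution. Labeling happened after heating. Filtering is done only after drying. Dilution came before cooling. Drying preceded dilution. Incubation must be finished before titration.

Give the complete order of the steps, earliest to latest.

The constraints fix every adjacent pair, so only one ordering works:
drying → filtering → dilution → cooling → incubation → titration → rinsing → heating → labeling.

drying, filtering, dilution, cooling, incubation, titration, rinsing, heating, labeling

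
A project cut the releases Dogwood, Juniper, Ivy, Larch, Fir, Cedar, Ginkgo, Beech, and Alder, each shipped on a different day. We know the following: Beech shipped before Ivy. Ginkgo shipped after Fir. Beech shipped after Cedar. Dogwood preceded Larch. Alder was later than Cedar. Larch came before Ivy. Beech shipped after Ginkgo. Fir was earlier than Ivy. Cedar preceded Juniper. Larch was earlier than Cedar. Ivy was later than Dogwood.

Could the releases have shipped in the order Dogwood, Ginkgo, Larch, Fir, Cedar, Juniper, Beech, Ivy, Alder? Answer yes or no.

no

The constraints require Fir before Ginkgo, but in the proposed sequence Ginkgo appears ahead of Fir. That one violation is enough.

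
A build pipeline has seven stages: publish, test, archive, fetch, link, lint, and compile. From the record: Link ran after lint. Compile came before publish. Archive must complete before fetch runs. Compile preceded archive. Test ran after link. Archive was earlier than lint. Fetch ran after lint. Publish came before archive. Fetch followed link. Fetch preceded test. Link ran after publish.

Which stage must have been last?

test

Every other stage has a chain of constraints placing it before test, so test is last.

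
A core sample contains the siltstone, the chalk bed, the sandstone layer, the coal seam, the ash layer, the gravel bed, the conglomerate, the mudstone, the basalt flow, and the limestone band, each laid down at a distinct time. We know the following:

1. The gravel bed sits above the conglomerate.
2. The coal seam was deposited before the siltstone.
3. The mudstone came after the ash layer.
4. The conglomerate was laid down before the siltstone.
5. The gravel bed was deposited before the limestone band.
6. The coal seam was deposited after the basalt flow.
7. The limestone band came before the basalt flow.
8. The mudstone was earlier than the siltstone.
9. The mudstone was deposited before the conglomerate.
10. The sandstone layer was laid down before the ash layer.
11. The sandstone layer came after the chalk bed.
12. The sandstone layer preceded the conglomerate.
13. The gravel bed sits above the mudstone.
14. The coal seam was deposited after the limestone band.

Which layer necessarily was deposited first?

the chalk bed

The chalk bed has a chain of constraints placing it before every other layer, so the chalk bed must be first.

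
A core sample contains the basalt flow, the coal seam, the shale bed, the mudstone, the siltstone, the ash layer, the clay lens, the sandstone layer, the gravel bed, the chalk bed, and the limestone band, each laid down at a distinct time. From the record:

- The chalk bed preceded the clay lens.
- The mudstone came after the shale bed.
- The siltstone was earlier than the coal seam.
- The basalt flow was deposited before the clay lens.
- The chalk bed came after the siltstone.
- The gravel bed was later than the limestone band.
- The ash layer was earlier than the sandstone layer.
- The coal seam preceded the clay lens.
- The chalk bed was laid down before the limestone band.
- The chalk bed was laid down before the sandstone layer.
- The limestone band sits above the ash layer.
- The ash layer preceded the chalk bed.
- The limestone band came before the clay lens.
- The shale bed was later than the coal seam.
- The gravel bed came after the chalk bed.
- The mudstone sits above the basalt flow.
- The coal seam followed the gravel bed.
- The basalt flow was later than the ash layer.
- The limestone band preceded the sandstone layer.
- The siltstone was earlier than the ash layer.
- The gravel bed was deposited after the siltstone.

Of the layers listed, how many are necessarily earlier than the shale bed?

Directly stated before the shale bed: the coal seam.
The ash layer reaches the shale bed via the ash layer → the chalk bed → the gravel bed → the coal seam → the shale bed.
The chalk bed reaches the shale bed via the chalk bed → the gravel bed → the coal seam → the shale bed.
The gravel bed reaches the shale bed via the gravel bed → the coal seam → the shale bed.
Likewise the limestone band and the siltstone each reach the shale bed by chaining the stated constraints.
No chain forces the basalt flow (or any of the others) ahead of the shale bed.
That's the ash layer, the chalk bed, the coal seam, the gravel bed, the limestone band, and the siltstone — 6 in all.

6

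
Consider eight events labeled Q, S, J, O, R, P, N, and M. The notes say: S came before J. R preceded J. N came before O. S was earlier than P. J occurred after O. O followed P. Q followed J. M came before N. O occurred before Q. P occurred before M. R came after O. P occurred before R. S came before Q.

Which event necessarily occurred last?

Every other event has a chain of constraints placing it before Q, so Q is last.

Q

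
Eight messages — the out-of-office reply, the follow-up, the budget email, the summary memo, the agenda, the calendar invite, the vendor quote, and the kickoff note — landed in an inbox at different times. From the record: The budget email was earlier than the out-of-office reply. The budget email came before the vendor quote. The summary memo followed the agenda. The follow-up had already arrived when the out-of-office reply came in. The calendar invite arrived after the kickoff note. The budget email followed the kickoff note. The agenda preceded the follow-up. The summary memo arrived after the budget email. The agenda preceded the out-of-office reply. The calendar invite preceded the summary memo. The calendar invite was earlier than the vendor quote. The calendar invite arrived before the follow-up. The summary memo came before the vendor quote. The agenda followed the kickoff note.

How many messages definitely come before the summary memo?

4

Directly stated before the summary memo: the agenda, the budget email, and the calendar invite.
The kickoff note reaches the summary memo via the kickoff note → the agenda → the summary memo.
No chain forces the out-of-office reply (or any of the others) ahead of the summary memo.
That's the agenda, the budget email, the calendar invite, and the kickoff note — 4 in all.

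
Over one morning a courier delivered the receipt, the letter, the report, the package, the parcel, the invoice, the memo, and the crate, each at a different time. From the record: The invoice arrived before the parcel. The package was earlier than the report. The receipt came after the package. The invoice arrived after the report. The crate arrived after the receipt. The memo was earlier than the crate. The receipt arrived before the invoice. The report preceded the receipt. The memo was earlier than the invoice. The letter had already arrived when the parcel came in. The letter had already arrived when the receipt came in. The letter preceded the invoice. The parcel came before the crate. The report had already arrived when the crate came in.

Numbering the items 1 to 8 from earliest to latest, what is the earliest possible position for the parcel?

The invoice, the letter, the memo, the package, the receipt, and the report must all come before the parcel — 6 forced predecessors.
Nothing else is forced ahead of the parcel, so its earliest slot is position 6 + 1 = 7.

7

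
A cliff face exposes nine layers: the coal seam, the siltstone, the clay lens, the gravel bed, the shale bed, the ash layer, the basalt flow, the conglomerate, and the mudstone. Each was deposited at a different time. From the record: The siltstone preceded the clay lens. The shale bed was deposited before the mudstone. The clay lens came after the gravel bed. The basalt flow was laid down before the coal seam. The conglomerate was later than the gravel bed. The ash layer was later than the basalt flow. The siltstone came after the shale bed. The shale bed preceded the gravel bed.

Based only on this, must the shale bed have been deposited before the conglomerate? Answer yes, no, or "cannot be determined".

Chain the constraints: the shale bed → the gravel bed → the conglomerate. Each link is directly stated, so the shale bed comes before the conglomerate.

yes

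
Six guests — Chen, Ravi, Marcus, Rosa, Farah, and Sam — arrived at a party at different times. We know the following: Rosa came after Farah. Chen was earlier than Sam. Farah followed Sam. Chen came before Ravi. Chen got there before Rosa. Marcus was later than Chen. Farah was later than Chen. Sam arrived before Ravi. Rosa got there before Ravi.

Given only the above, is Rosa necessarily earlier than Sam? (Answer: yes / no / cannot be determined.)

no

Tracing the constraints gives Sam → Farah → Rosa, so Sam must come before Rosa.
That means Rosa cannot be before Sam.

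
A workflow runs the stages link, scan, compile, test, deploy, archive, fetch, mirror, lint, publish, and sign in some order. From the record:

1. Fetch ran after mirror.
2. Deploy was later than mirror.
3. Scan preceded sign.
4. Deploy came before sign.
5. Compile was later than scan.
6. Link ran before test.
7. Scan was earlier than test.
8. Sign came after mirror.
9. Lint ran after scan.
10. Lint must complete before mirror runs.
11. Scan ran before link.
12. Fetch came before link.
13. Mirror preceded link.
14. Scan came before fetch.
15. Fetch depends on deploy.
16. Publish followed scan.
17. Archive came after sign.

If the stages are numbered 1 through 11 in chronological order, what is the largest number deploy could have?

6

Deploy must come before archive, fetch, link, sign, and test — 5 stages forced after it.
Everything else can be placed before deploy in some valid order, so deploy can sit as late as position 11 − 5 = 6.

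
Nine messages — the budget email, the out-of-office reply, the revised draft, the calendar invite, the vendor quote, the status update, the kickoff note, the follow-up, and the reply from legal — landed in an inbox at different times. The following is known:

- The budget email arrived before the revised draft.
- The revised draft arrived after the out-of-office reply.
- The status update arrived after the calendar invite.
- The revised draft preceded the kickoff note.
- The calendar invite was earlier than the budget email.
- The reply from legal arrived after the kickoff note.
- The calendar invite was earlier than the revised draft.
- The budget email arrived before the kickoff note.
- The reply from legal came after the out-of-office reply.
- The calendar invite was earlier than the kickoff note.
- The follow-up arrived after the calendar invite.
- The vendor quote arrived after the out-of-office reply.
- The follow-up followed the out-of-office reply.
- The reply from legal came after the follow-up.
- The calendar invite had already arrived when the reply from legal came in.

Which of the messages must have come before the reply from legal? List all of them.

the budget email, the calendar invite, the follow-up, the kickoff note, the out-of-office reply, the revised draft

Directly stated before the reply from legal: the calendar invite, the follow-up, the kickoff note, and the out-of-office reply.
The budget email reaches the reply from legal via the budget email → the kickoff note → the reply from legal.
The revised draft reaches the reply from legal via the revised draft → the kickoff note → the reply from legal.
No chain forces the status update (or any of the others) ahead of the reply from legal.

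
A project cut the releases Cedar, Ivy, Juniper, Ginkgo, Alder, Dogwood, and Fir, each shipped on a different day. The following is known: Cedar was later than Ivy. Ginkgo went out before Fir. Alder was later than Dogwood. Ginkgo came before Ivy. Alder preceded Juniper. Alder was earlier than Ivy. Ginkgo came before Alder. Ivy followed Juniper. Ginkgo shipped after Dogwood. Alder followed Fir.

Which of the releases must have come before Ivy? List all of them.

Alder, Dogwood, Fir, Ginkgo, Juniper

Directly stated before Ivy: Alder, Ginkgo, and Juniper.
Dogwood reaches Ivy via Dogwood → Ginkgo → Ivy.
Fir reaches Ivy via Fir → Alder → Ivy.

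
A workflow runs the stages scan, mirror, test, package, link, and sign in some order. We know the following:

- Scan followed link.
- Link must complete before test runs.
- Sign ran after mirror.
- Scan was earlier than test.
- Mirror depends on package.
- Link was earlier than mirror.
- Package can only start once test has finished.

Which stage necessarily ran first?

Link has a chain of constraints placing it before every other stage, so link must be first.

link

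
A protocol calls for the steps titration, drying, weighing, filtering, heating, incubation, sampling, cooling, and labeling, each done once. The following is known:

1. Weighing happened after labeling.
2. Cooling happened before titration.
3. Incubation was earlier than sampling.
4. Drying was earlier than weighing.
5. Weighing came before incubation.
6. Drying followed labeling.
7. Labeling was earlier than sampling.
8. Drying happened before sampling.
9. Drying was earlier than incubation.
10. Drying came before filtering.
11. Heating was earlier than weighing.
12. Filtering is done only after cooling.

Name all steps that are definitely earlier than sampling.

drying, heating, incubation, labeling, weighing

Directly stated before sampling: drying, incubation, and labeling.
Heating reaches sampling via heating → weighing → incubation → sampling.
Weighing reaches sampling via weighing → incubation → sampling.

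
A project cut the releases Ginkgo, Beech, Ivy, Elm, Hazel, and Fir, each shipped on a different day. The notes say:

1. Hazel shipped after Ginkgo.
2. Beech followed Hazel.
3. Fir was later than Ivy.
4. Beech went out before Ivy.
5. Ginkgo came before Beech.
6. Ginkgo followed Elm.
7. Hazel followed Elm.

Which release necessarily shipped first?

Elm

Elm has a chain of constraints placing it before every other release, so Elm must be first.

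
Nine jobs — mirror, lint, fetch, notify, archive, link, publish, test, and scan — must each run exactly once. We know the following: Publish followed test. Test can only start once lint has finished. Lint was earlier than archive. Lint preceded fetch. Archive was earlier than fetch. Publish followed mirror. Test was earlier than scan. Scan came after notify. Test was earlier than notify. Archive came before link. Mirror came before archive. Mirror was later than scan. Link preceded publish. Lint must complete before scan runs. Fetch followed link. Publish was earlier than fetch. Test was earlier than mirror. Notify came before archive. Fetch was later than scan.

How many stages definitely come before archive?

5

Directly stated before archive: lint, mirror, and notify.
Scan reaches archive via scan → mirror → archive.
Test reaches archive via test → notify → archive.
That's lint, mirror, notify, scan, and test — 5 in all.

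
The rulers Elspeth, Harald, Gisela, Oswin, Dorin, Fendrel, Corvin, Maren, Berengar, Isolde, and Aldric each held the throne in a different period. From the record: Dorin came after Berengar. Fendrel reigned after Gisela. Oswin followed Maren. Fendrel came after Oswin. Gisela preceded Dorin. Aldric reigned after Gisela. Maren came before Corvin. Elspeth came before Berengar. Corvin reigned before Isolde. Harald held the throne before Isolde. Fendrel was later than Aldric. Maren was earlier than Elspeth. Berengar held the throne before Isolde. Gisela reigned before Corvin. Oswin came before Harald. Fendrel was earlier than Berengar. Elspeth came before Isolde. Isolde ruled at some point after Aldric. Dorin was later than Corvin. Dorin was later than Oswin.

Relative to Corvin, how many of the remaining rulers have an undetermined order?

Forced before Corvin: Gisela and Maren; forced after Corvin: Dorin and Isolde.
That leaves Aldric, Berengar, Elspeth, Fendrel, Harald, and Oswin with no forced order relative to Corvin — 6.

6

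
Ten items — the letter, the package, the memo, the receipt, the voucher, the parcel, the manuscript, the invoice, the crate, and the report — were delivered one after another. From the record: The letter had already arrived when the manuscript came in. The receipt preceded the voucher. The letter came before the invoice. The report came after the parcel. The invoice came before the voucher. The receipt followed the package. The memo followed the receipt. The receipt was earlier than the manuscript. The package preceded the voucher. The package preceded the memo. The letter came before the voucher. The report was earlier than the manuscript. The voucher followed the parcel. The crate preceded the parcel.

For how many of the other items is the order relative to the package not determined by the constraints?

Forced after the package: the manuscript, the memo, the receipt, and the voucher.
That leaves the crate, the invoice, the letter, the parcel, and the report with no forced order relative to the package — 5.

5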